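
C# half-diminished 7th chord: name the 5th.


Let's work it out.
Half-diminished 7th chord = root + minor 3rd + diminished 5th + minor 7th
Seventh chords stack in thirds, so the letter names are C-E-G-B
Root: C#
Minor 3rd above C#: E
Diminished 5th above C#: G
Minor 7th above C#: B
The 5th = G


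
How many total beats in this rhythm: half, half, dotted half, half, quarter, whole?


Solution.
Beat values:
  half = 2 beats
  half = 2 beats
  dotted half = 3 beats
  half = 2 beats
  quarter = 1 beat
  whole = 4 beats
Sum = 2 + 2 + 3 + 2 + 1 + 4
= 14 beats


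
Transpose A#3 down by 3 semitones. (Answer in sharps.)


Step by step:
A#3: chromatic position 10 in octave 3 → absolute = 3×12 + 10 = 46
Transpose down 3: 46 - 3 = 43
43 = 3×12 + 7 → G in octave 3
Result = G3


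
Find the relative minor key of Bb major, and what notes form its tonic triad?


Working:
The relative minor shares the major's key signature and starts on its 6th degree
6th degree = a major 6th above the tonic; a major 6th above Bb is G
→ relative minor of Bb major is G minor
Tonic triad of G minor = root + minor 3rd + perfect 5th = G Bb D
= G minor; triad = G Bb D


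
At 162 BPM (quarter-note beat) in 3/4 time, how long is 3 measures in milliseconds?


Let's work it out.
Quarter-note beat duration = 60000 / 162 ms
Beats per measure (3/4) = 3
One measure = 3 × 60000 / 162 = 180000 / 162 ms
3 measures = 3 × 180000 / 162 = 540000 / 162
= 3333.3 ms


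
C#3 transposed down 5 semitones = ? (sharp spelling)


Step by step:
C#3: chromatic position 1 in octave 3 → absolute = 3×12 + 1 = 37
Transpose down 5: 37 - 5 = 32
32 = 2×12 + 8 → G# in octave 2
Result = G#2


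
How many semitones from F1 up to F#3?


Solution.
Absolute semitone position = octave×12 + chromatic position
F1: 1×12 + 5 = 17
F#3: 3×12 + 6 = 42
Difference = 42 - 17 = 25
= 25 semitones


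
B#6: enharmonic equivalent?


Reasoning:
Enharmonic notes sound the same pitch but are spelled with different letter names
B# and C name the same pitch class
Octave numbers change at C, so B#6 = C7
= C7


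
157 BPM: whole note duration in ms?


Let's work it out.
One quarter-note beat = 60000 / BPM = 60000 / 157 ms
Whole note = 4 × quarter note
Duration = 4 × 60000 / 157 = 240000 / 157
= 1528.7 ms


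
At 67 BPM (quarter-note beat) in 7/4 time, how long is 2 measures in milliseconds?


Quarter-note beat duration = 60000 / 67 ms
Beats per measure (7/4) = 7
One measure = 7 × 60000 / 67 = 420000 / 67 ms
2 measures = 2 × 420000 / 67 = 840000 / 67
= 12537.3 ms


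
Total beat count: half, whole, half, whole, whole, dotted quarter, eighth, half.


Let's work it out.
Beat values:
  half = 2 beats
  whole = 4 beats
  half = 2 beats
  whole = 4 beats
  whole = 4 beats
  dotted quarter = 1.5 beats
  eighth = 0.5 beats
  half = 2 beats
Sum = 2 + 4 + 2 + 4 + 4 + 1.5 + 0.5 + 2
= 20 beats


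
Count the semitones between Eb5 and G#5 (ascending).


Working:
Absolute semitone position = octave×12 + chromatic position
Eb5: 5×12 + 3 = 63
G#5: 5×12 + 8 = 68
Difference = 68 - 63 = 5
= 5 semitones


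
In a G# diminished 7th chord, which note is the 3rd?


Solution.
Diminished 7th chord = root + minor 3rd + diminished 5th + diminished 7th
Seventh chords stack in thirds, so the letter names are G-B-D-F
Root: G#
Minor 3rd above G#: B
Diminished 5th above G#: D
Diminished 7th above G#: F
The 3rd = B


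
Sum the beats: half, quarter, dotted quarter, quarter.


Beat values:
  half = 2 beats
  quarter = 1 beat
  dotted quarter = 1.5 beats
  quarter = 1 beat
Sum = 2 + 1 + 1.5 + 1
= 5.5 beats


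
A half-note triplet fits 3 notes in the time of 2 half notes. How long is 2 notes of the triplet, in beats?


Triplet: 3 notes occupy the space of 2 half notes
Space = 2 × 2 = 4 beats
Each triplet note = 4 / 3 = 4/3 beats
2 notes = 2 × 4/3 = 8/3
= 8/3 beats


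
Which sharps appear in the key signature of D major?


Let's work it out.
Sharp major keys follow the circle of fifths: C(0), G(1), D(2), A(3), E(4), B(5), F#(6), C#(7)
D major has 2 sharps
Order of sharps: F# C# G# D# A# E# B# → first 2: F#, C#
= F#, C#


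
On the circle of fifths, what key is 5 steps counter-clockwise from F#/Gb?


Solution.
Each counter-clockwise step moves down a perfect 5th (= up a perfect 4th)
From F#/Gb: F#/Gb → B → E → A → D → G
= G


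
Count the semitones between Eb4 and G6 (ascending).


Solution.
Absolute semitone position = octave×12 + chromatic position
Eb4: 4×12 + 3 = 51
G6: 6×12 + 7 = 79
Difference = 79 - 51 = 28
= 28 semitones


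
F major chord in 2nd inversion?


Root position: F A C
2nd inversion: move root and 3rd up an octave
Bass note: C
Notes (bottom to top) = C F A


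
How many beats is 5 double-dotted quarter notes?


Base quarter note = 1 beat
Dot 1 adds half the previous value: +1/2
Dot 2 adds half the previous value: +1/4
One double-dotted quarter = 1 + 1/2 + 1/4 = 7/4
5 of them = 5 × 7/4 = 35/4
= 35/4 beats


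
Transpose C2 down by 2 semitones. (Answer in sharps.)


Solution.
C2: chromatic position 0 in octave 2 → absolute = 2×12 + 0 = 24
Transpose down 2: 24 - 2 = 22
22 = 1×12 + 10 → A# in octave 1
Result = A#1


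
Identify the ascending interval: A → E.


Letter names: A → E spans 5 letter names → a 5th
Semitones: A → E = 7 half-steps
A 5th of 7 semitones is a perfect 5th
= perfect 5th


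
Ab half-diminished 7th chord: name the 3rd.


Working:
Half-diminished 7th chord = root + minor 3rd + diminished 5th + minor 7th
Seventh chords stack in thirds, so the letter names are A-C-E-G
Root: Ab
Minor 3rd above Ab: Cb
Diminished 5th above Ab: Ebb
Minor 7th above Ab: Gb
The 3rd = Cb


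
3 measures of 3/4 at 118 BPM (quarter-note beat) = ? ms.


Let's work it out.
Quarter-note beat duration = 60000 / 118 ms
Beats per measure (3/4) = 3
One measure = 3 × 60000 / 118 = 180000 / 118 ms
3 measures = 3 × 180000 / 118 = 540000 / 118
= 4576.3 ms


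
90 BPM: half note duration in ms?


Solution.
One quarter-note beat = 60000 / BPM = 60000 / 90 ms
Half note = 2 × quarter note
Duration = 2 × 60000 / 90 = 120000 / 90
= 1333.3 ms


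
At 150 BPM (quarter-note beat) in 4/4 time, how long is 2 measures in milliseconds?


Step by step:
Quarter-note beat duration = 60000 / 150 ms
Beats per measure (4/4) = 4
One measure = 4 × 60000 / 150 = 240000 / 150 ms
2 measures = 2 × 240000 / 150 = 480000 / 150
= 3200.0 ms


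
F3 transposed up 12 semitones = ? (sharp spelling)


Working:
F3: chromatic position 5 in octave 3 → absolute = 3×12 + 5 = 41
Transpose up 12: 41 + 12 = 53
53 = 4×12 + 5 → F in octave 4
Result = F4


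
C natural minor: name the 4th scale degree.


Working:
Natural minor scale pattern: W-H-W-W-H-W-W (2-1-2-2-1-2-2 semitones)
Starting from C:
  C + 2 semitones → D
  D + 1 semitone → Eb
  Eb + 2 semitones → F
  F + 2 semitones → G
  G + 1 semitone → Ab
  Ab + 2 semitones → Bb
  Bb + 2 semitones → C
Scale: C D Eb F G Ab Bb
Degree 4 = F


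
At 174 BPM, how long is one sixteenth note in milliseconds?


Working:
One quarter-note beat = 60000 / BPM = 60000 / 174 ms
Sixteenth note = 1/4 × quarter note
Duration = 1/4 × 60000 / 174 = 15000 / 174
= 86.2 ms


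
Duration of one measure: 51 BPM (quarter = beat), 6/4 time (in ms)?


Solution.
Quarter-note beat duration = 60000 / 51 ms
Beats per measure (6/4) = 6
One measure = 6 × 60000 / 51 = 360000 / 51 ms
= 7058.8 ms


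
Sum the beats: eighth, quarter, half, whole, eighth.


Beat values:
  eighth = 0.5 beats
  quarter = 1 beat
  half = 2 beats
  whole = 4 beats
  eighth = 0.5 beats
Sum = 0.5 + 1 + 2 + 4 + 0.5
= 8 beats


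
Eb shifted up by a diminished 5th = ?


Let's work it out.
diminished 5th: 5 letter names, 6 semitones
Letter: E + 4 → B
Pitch: Eb + 6 semitones, spelled as a B → Bbb
= Bbb


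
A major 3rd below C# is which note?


A 3rd spans 3 letter names, so from C we land on A
A major 3rd = 4 semitones below C#
Spell A at that pitch: A
= A


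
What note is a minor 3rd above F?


A 3rd spans 3 letter names, so from F we land on A
A minor 3rd = 3 semitones above F
Spell A at that pitch: Ab
= Ab


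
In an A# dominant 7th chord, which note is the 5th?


Dominant 7th chord = root + major 3rd + perfect 5th + minor 7th
Seventh chords stack in thirds, so the letter names are A-C-E-G
Root: A#
Major 3rd above A#: C##
Perfect 5th above A#: E#
Minor 7th above A#: G#
The 5th = E#


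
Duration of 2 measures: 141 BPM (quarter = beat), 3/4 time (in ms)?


Reasoning:
Quarter-note beat duration = 60000 / 141 ms
Beats per measure (3/4) = 3
One measure = 3 × 60000 / 141 = 180000 / 141 ms
2 measures = 2 × 180000 / 141 = 360000 / 141
= 2553.2 ms


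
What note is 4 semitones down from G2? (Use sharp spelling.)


Step by step:
G2: chromatic position 7 in octave 2 → absolute = 2×12 + 7 = 31
Transpose down 4: 31 - 4 = 27
27 = 2×12 + 3 → D# in octave 2
Result = D#2


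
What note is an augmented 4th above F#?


Step by step:
A 4th spans 4 letter names, so from F we land on B
An augmented 4th = 6 semitones above F#
Spell B at that pitch: B#
= B#


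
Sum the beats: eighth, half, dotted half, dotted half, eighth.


Beat values:
  eighth = 0.5 beats
  half = 2 beats
  dotted half = 3 beats
  dotted half = 3 beats
  eighth = 0.5 beats
Sum = 0.5 + 2 + 3 + 3 + 0.5
= 9 beats


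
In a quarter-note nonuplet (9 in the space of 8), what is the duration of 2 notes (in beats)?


Solution.
Nonuplet: 9 notes occupy the space of 8 quarter notes
Space = 8 × 1 = 8 beats
Each nonuplet note = 8 / 9 = 8/9 beats
2 notes = 2 × 8/9 = 16/9
= 16/9 beats


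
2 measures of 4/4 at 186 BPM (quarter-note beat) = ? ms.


Step by step:
Quarter-note beat duration = 60000 / 186 ms
Beats per measure (4/4) = 4
One measure = 4 × 60000 / 186 = 240000 / 186 ms
2 measures = 2 × 240000 / 186 = 480000 / 186
= 2580.6 ms


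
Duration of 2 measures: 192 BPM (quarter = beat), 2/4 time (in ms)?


Let's work it out.
Quarter-note beat duration = 60000 / 192 ms
Beats per measure (2/4) = 2
One measure = 2 × 60000 / 192 = 120000 / 192 ms
2 measures = 2 × 120000 / 192 = 240000 / 192
= 1250.0 ms


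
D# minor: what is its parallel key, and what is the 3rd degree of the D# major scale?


Parallel keys share the same tonic but differ in mode
D# minor → parallel is D# major
D# major scale: D# E# F## G# A# B# C##
= D# major; 3rd degree = F##


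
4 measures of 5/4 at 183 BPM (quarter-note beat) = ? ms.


Step by step:
Quarter-note beat duration = 60000 / 183 ms
Beats per measure (5/4) = 5
One measure = 5 × 60000 / 183 = 300000 / 183 ms
4 measures = 4 × 300000 / 183 = 1200000 / 183
= 6557.4 ms


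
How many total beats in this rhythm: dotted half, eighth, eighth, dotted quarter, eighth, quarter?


Beat values:
  dotted half = 3 beats
  eighth = 0.5 beats
  eighth = 0.5 beats
  dotted quarter = 1.5 beats
  eighth = 0.5 beats
  quarter = 1 beat
Sum = 3 + 0.5 + 0.5 + 1.5 + 0.5 + 1
= 7 beats


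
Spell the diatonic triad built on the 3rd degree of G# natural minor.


Step by step:
G# natural minor scale: G# A# B C# D# E F#
Diatonic triad on degree 3 stacks scale notes 3, 5, 7: B D# F#
B→D# = 4 semitones; B→F# = 7 semitones → major triad
= B D# F# (major)


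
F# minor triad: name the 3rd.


Step by step:
Minor triad = root + minor 3rd (3 semitones) + perfect 5th (7 semitones)
A triad on F# stacks thirds, so the chord tones use letter names F-A-C
Root: F#
Minor 3rd above F#: A
Perfect 5th above F#: C#
The 3rd = A


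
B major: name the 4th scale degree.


Major scale pattern: W-W-H-W-W-W-H (2-2-1-2-2-2-1 semitones)
Starting from B:
  B + 2 semitones → C#
  C# + 2 semitones → D#
  D# + 1 semitone → E
  E + 2 semitones → F#
  F# + 2 semitones → G#
  G# + 2 semitones → A#
  A# + 1 semitone → B
Scale: B C# D# E F# G# A#
Degree 4 = E


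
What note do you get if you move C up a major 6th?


Step by step:
major 6th: 6 letter names, 9 semitones
Letter: C + 5 → A
Pitch: C + 9 semitones, spelled as an A → A
= A


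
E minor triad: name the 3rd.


Working:
Minor triad = root + minor 3rd (3 semitones) + perfect 5th (7 semitones)
A triad on E stacks thirds, so the chord tones use letter names E-G-B
Root: E
Minor 3rd above E: G
Perfect 5th above E: B
The 3rd = G


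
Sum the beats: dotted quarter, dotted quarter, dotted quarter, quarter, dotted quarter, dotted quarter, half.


Beat values:
  dotted quarter = 1.5 beats
  dotted quarter = 1.5 beats
  dotted quarter = 1.5 beats
  quarter = 1 beat
  dotted quarter = 1.5 beats
  dotted quarter = 1.5 beats
  half = 2 beats
Sum = 1.5 + 1.5 + 1.5 + 1 + 1.5 + 1.5 + 2
= 10.5 beats


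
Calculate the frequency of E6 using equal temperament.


f = 440 × 2^(n/12) where n = semitones from A4
E6: 19 semitones from A4
f = 440 × 2^(19/12)
f = 1318.51 Hz


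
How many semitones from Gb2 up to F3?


Solution.
Absolute semitone position = octave×12 + chromatic position
Gb2: 2×12 + 6 = 30
F3: 3×12 + 5 = 41
Difference = 41 - 30 = 11
= 11 semitones


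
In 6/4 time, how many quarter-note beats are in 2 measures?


Working:
Time signature 6/4: the bottom number 4 means the quarter note gets one count
The top number 6 means 6 quarter-note beats per measure
Total = 6 × 2 measures
= 12 quarter-note beats


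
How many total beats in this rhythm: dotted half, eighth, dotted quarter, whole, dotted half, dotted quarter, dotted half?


Step by step:
Beat values:
  dotted half = 3 beats
  eighth = 0.5 beats
  dotted quarter = 1.5 beats
  whole = 4 beats
  dotted half = 3 beats
  dotted quarter = 1.5 beats
  dotted half = 3 beats
Sum = 3 + 0.5 + 1.5 + 4 + 3 + 1.5 + 3
= 16.5 beats


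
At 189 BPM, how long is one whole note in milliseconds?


Reasoning:
One quarter-note beat = 60000 / BPM = 60000 / 189 ms
Whole note = 4 × quarter note
Duration = 4 × 60000 / 189 = 240000 / 189
= 1269.8 ms


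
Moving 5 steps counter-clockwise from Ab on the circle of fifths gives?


Reasoning:
Each counter-clockwise step moves down a perfect 5th (= up a perfect 4th)
From Ab: Ab → Db → F#/Gb → B → E → A
= A


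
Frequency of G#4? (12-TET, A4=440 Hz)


Let's work it out.
f = 440 × 2^(n/12) where n = semitones from A4
G#4: -1 semitones from A4
f = 440 × 2^(-1/12)
f = 415.30 Hz


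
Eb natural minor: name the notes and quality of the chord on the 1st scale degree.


Step by step:
Eb natural minor scale: Eb F Gb Ab Bb Cb Db
Diatonic triad on degree 1 stacks scale notes 1, 3, 5: Eb Gb Bb
Eb→Gb = 3 semitones; Eb→Bb = 7 semitones → minor triad
= Eb Gb Bb (minor)


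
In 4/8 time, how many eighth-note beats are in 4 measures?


Let's work it out.
Time signature 4/8: the bottom number 8 means the eighth note gets one count
The top number 4 means 4 eighth-note beats per measure
Total = 4 × 4 measures
= 16 eighth-note beats


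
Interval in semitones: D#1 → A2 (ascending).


Let's work it out.
Absolute semitone position = octave×12 + chromatic position
D#1: 1×12 + 3 = 15
A2: 2×12 + 9 = 33
Difference = 33 - 15 = 18
= 18 semitones


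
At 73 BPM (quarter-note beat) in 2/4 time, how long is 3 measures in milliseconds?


Solution.
Quarter-note beat duration = 60000 / 73 ms
Beats per measure (2/4) = 2
One measure = 2 × 60000 / 73 = 120000 / 73 ms
3 measures = 3 × 120000 / 73 = 360000 / 73
= 4931.5 ms


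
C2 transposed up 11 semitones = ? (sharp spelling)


Working:
C2: chromatic position 0 in octave 2 → absolute = 2×12 + 0 = 24
Transpose up 11: 24 + 11 = 35
35 = 2×12 + 11 → B in octave 2
Result = B2


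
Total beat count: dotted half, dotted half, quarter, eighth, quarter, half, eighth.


Beat values:
  dotted half = 3 beats
  dotted half = 3 beats
  quarter = 1 beat
  eighth = 0.5 beats
  quarter = 1 beat
  half = 2 beats
  eighth = 0.5 beats
Sum = 3 + 3 + 1 + 0.5 + 1 + 2 + 0.5
= 11 beats


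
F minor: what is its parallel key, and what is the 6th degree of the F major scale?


Solution.
Parallel keys share the same tonic but differ in mode
F minor → parallel is F major
F major scale: F G A Bb C D E
= F major; 6th degree = D


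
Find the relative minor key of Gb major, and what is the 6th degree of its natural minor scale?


Working:
The relative minor shares the major's key signature and starts on its 6th degree
6th degree = a major 6th above the tonic; a major 6th above Gb is Eb
→ relative minor of Gb major is Eb minor
Eb natural minor scale: Eb F Gb Ab Bb Cb Db
= Eb minor; 6th degree = Cb


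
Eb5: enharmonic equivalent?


Solution.
Enharmonic notes sound the same pitch but are spelled with different letter names
Eb and D# name the same pitch class
= D#5


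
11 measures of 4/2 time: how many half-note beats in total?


Working:
Time signature 4/2: the bottom number 2 means the half note gets one count
The top number 4 means 4 half-note beats per measure
Total = 4 × 11 measures
= 44 half-note beats


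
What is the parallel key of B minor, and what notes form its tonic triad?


Let's work it out.
Parallel keys share the same tonic but differ in mode
B minor → parallel is B major
Tonic triad of B major = B D# F#
= B major; triad = B D# F#


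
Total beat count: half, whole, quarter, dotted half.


Beat values:
  half = 2 beats
  whole = 4 beats
  quarter = 1 beat
  dotted half = 3 beats
Sum = 2 + 4 + 1 + 3
= 10 beats


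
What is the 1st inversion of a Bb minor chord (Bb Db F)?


Let's work it out.
Root position: Bb Db F
1st inversion: move root up an octave
Bass note: Db
Notes (bottom to top) = Db F Bb


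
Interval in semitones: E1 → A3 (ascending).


Let's work it out.
Absolute semitone position = octave×12 + chromatic position
E1: 1×12 + 4 = 16
A3: 3×12 + 9 = 45
Difference = 45 - 16 = 29
= 29 semitones


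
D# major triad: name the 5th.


Step by step:
Major triad = root + major 3rd (4 semitones) + perfect 5th (7 semitones)
A triad on D# stacks thirds, so the chord tones use letter names D-F-A
Root: D#
Major 3rd above D#: F##
Perfect 5th above D#: A#
The 5th = A#


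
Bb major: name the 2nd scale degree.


Major scale pattern: W-W-H-W-W-W-H (2-2-1-2-2-2-1 semitones)
Starting from Bb:
  Bb + 2 semitones → C
  C + 2 semitones → D
  D + 1 semitone → Eb
  Eb + 2 semitones → F
  F + 2 semitones → G
  G + 2 semitones → A
  A + 1 semitone → Bb
Scale: Bb C D Eb F G A
Degree 2 = C


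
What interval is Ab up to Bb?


Letter names: A → B spans 2 letter names → a 2nd
Semitones: Ab → Bb = 2 half-steps
A 2nd of 2 semitones is a major 2nd
= major 2nd


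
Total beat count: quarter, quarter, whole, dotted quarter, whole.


Step by step:
Beat values:
  quarter = 1 beat
  quarter = 1 beat
  whole = 4 beats
  dotted quarter = 1.5 beats
  whole = 4 beats
Sum = 1 + 1 + 4 + 1.5 + 4
= 11.5 beats


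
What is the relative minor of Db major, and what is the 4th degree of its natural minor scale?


Step by step:
The relative minor shares the major's key signature and starts on its 6th degree
6th degree = a major 6th above the tonic; a major 6th above Db is Bb
→ relative minor of Db major is Bb minor
Bb natural minor scale: Bb C Db Eb F Gb Ab
= Bb minor; 4th degree = Eb


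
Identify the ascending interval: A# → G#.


Let's work it out.
Letter names: A → G spans 7 letter names → a 7th
Semitones: A# → G# = 10 half-steps
A 7th of 10 semitones is a minor 7th
= minor 7th


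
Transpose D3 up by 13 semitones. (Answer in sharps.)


Let's work it out.
D3: chromatic position 2 in octave 3 → absolute = 3×12 + 2 = 38
Transpose up 13: 38 + 13 = 51
51 = 4×12 + 3 → D# in octave 4
Result = D#4


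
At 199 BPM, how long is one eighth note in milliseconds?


Let's work it out.
One quarter-note beat = 60000 / BPM = 60000 / 199 ms
Eighth note = 1/2 × quarter note
Duration = 1/2 × 60000 / 199 = 30000 / 199
= 150.8 ms


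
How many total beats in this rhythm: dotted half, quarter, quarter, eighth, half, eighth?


Beat values:
  dotted half = 3 beats
  quarter = 1 beat
  quarter = 1 beat
  eighth = 0.5 beats
  half = 2 beats
  eighth = 0.5 beats
Sum = 3 + 1 + 1 + 0.5 + 2 + 0.5
= 8 beats


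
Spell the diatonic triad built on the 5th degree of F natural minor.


Working:
F natural minor scale: F G Ab Bb C Db Eb
Diatonic triad on degree 5 stacks scale notes 5, 7, 2: C Eb G
C→Eb = 3 semitones; C→G = 7 semitones → minor triad
= C Eb G (minor)


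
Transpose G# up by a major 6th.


Working:
major 6th: 6 letter names, 9 semitones
Letter: G + 5 → E
Pitch: G# + 9 semitones, spelled as an E → E#
= E#


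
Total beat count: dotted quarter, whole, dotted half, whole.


Beat values:
  dotted quarter = 1.5 beats
  whole = 4 beats
  dotted half = 3 beats
  whole = 4 beats
Sum = 1.5 + 4 + 3 + 4
= 12.5 beats


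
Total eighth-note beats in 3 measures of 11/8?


Reasoning:
Time signature 11/8: the bottom number 8 means the eighth note gets one count
The top number 11 means 11 eighth-note beats per measure
Total = 11 × 3 measures
= 33 eighth-note beats


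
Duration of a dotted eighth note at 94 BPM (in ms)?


Working:
One quarter-note beat = 60000 / BPM = 60000 / 94 ms
Dotted eighth note = 3/4 × quarter note
Duration = 3/4 × 60000 / 94 = 45000 / 94
= 478.7 ms


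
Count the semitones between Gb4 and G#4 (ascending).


Working:
Absolute semitone position = octave×12 + chromatic position
Gb4: 4×12 + 6 = 54
G#4: 4×12 + 8 = 56
Difference = 56 - 54 = 2
= 2 semitones


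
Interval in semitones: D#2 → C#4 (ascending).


Step by step:
Absolute semitone position = octave×12 + chromatic position
D#2: 2×12 + 3 = 27
C#4: 4×12 + 1 = 49
Difference = 49 - 27 = 22
= 22 semitones


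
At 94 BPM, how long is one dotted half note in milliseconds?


One quarter-note beat = 60000 / BPM = 60000 / 94 ms
Dotted half note = 3 × quarter note
Duration = 3 × 60000 / 94 = 180000 / 94
= 1914.9 ms


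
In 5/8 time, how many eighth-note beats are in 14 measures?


Solution.
Time signature 5/8: the bottom number 8 means the eighth note gets one count
The top number 5 means 5 eighth-note beats per measure
Total = 5 × 14 measures
= 70 eighth-note beats


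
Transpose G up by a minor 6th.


Working:
minor 6th: 6 letter names, 8 semitones
Letter: G + 5 → E
Pitch: G + 8 semitones, spelled as an E → Eb
= Eb


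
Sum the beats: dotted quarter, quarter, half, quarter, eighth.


Let's work it out.
Beat values:
  dotted quarter = 1.5 beats
  quarter = 1 beat
  half = 2 beats
  quarter = 1 beat
  eighth = 0.5 beats
Sum = 1.5 + 1 + 2 + 1 + 0.5
= 6 beats


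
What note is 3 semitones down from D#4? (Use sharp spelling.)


Step by step:
D#4: chromatic position 3 in octave 4 → absolute = 4×12 + 3 = 51
Transpose down 3: 51 - 3 = 48
48 = 4×12 + 0 → C in octave 4
Result = C4


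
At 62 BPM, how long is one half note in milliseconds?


Step by step:
One quarter-note beat = 60000 / BPM = 60000 / 62 ms
Half note = 2 × quarter note
Duration = 2 × 60000 / 62 = 120000 / 62
= 1935.5 ms


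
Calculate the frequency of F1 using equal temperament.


Let's work it out.
f = 440 × 2^(n/12) where n = semitones from A4
F1: -40 semitones from A4
f = 440 × 2^(-40/12)
f = 43.65 Hz


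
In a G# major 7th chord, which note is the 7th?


Working:
Major 7th chord = root + major 3rd + perfect 5th + major 7th
Seventh chords stack in thirds, so the letter names are G-B-D-F
Root: G#
Major 3rd above G#: B#
Perfect 5th above G#: D#
Major 7th above G#: F##
The 7th = F##


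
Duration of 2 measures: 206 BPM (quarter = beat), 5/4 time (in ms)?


Working:
Quarter-note beat duration = 60000 / 206 ms
Beats per measure (5/4) = 5
One measure = 5 × 60000 / 206 = 300000 / 206 ms
2 measures = 2 × 300000 / 206 = 600000 / 206
= 2912.6 ms


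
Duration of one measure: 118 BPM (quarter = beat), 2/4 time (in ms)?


Reasoning:
Quarter-note beat duration = 60000 / 118 ms
Beats per measure (2/4) = 2
One measure = 2 × 60000 / 118 = 120000 / 118 ms
= 1016.9 ms


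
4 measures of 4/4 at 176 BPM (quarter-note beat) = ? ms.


Step by step:
Quarter-note beat duration = 60000 / 176 ms
Beats per measure (4/4) = 4
One measure = 4 × 60000 / 176 = 240000 / 176 ms
4 measures = 4 × 240000 / 176 = 960000 / 176
= 5454.5 ms


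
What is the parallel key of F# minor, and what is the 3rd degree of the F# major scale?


Step by step:
Parallel keys share the same tonic but differ in mode
F# minor → parallel is F# major
F# major scale: F# G# A# B C# D# E#
= F# major; 3rd degree = A#


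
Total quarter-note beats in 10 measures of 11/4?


Solution.
Time signature 11/4: the bottom number 4 means the quarter note gets one count
The top number 11 means 11 quarter-note beats per measure
Total = 11 × 10 measures
= 110 quarter-note beats


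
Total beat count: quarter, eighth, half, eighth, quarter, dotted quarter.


Solution.
Beat values:
  quarter = 1 beat
  eighth = 0.5 beats
  half = 2 beats
  eighth = 0.5 beats
  quarter = 1 beat
  dotted quarter = 1.5 beats
Sum = 1 + 0.5 + 2 + 0.5 + 1 + 1.5
= 6.5 beats


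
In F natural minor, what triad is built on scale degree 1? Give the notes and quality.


Step by step:
F natural minor scale: F G Ab Bb C Db Eb
Diatonic triad on degree 1 stacks scale notes 1, 3, 5: F Ab C
F→Ab = 3 semitones; F→C = 7 semitones → minor triad
= F Ab C (minor)


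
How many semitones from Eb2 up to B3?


Absolute semitone position = octave×12 + chromatic position
Eb2: 2×12 + 3 = 27
B3: 3×12 + 11 = 47
Difference = 47 - 27 = 20
= 20 semitones


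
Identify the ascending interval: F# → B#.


Let's work it out.
Letter names: F → B spans 4 letter names → a 4th
Semitones: F# → B# = 6 half-steps
A 4th of 6 semitones is an augmented 4th
= augmented 4th


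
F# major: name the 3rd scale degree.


Solution.
Major scale pattern: W-W-H-W-W-W-H (2-2-1-2-2-2-1 semitones)
Starting from F#:
  F# + 2 semitones → G#
  G# + 2 semitones → A#
  A# + 1 semitone → B
  B + 2 semitones → C#
  C# + 2 semitones → D#
  D# + 2 semitones → E#
  E# + 1 semitone → F#
Scale: F# G# A# B C# D# E#
Degree 3 = A#


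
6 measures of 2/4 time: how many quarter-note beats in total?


Let's work it out.
Time signature 2/4: the bottom number 4 means the quarter note gets one count
The top number 2 means 2 quarter-note beats per measure
Total = 2 × 6 measures
= 12 quarter-note beats


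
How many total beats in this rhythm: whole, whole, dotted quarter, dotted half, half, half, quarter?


Step by step:
Beat values:
  whole = 4 beats
  whole = 4 beats
  dotted quarter = 1.5 beats
  dotted half = 3 beats
  half = 2 beats
  half = 2 beats
  quarter = 1 beat
Sum = 4 + 4 + 1.5 + 3 + 2 + 2 + 1
= 17.5 beats


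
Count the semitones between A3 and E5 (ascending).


Solution.
Absolute semitone position = octave×12 + chromatic position
A3: 3×12 + 9 = 45
E5: 5×12 + 4 = 64
Difference = 64 - 45 = 19
= 19 semitones


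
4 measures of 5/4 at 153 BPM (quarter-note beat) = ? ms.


Working:
Quarter-note beat duration = 60000 / 153 ms
Beats per measure (5/4) = 5
One measure = 5 × 60000 / 153 = 300000 / 153 ms
4 measures = 4 × 300000 / 153 = 1200000 / 153
= 7843.1 ms


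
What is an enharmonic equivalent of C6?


Step by step:
Enharmonic notes sound the same pitch but are spelled with different letter names
C and B# name the same pitch class
Octave numbers change at C, so C6 = B#5
= B#5


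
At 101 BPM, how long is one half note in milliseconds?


Working:
One quarter-note beat = 60000 / BPM = 60000 / 101 ms
Half note = 2 × quarter note
Duration = 2 × 60000 / 101 = 120000 / 101
= 1188.1 ms


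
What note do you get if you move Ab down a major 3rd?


Solution.
major 3rd: 3 letter names, 4 semitones
Letter: A - 2 → F
Pitch: Ab - 4 semitones, spelled as an F → Fb
= Fb


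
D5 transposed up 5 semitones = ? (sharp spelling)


D5: chromatic position 2 in octave 5 → absolute = 5×12 + 2 = 62
Transpose up 5: 62 + 5 = 67
67 = 5×12 + 7 → G in octave 5
Result = G5


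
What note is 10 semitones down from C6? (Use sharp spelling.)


C6: chromatic position 0 in octave 6 → absolute = 6×12 + 0 = 72
Transpose down 10: 72 - 10 = 62
62 = 5×12 + 2 → D in octave 5
Result = D5


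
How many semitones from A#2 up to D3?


Solution.
Absolute semitone position = octave×12 + chromatic position
A#2: 2×12 + 10 = 34
D3: 3×12 + 2 = 38
Difference = 38 - 34 = 4
= 4 semitones


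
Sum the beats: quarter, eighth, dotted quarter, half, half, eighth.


Beat values:
  quarter = 1 beat
  eighth = 0.5 beats
  dotted quarter = 1.5 beats
  half = 2 beats
  half = 2 beats
  eighth = 0.5 beats
Sum = 1 + 0.5 + 1.5 + 2 + 2 + 0.5
= 7.5 beats


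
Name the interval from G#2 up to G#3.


Reasoning:
Letter names: G → G spans 8 letter names → an octave
Semitones: G#2 → G#3 = 12 half-steps
An octave of 12 semitones is a perfect octave
= perfect octave


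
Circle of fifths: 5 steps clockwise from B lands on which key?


Solution.
Each clockwise step on the circle of fifths moves up a perfect 5th
From B: B → F#/Gb → Db → Ab → Eb → Bb
= Bb


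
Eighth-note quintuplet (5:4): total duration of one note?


Quintuplet: 5 notes occupy the space of 4 eighth notes
Space = 4 × 1/2 = 2 beats
Each quintuplet note = 2 / 5 = 2/5 beats
= 2/5 beats


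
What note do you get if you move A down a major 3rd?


Reasoning:
major 3rd: 3 letter names, 4 semitones
Letter: A - 2 → F
Pitch: A - 4 semitones, spelled as an F → F
= F


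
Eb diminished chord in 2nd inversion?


Root position: Eb Gb Bbb
2nd inversion: move root and 3rd up an octave
Bass note: Bbb
Notes (bottom to top) = Bbb Eb Gb


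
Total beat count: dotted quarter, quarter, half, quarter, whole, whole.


Working:
Beat values:
  dotted quarter = 1.5 beats
  quarter = 1 beat
  half = 2 beats
  quarter = 1 beat
  whole = 4 beats
  whole = 4 beats
Sum = 1.5 + 1 + 2 + 1 + 4 + 4
= 13.5 beats


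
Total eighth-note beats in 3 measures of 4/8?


Reasoning:
Time signature 4/8: the bottom number 8 means the eighth note gets one count
The top number 4 means 4 eighth-note beats per measure
Total = 4 × 3 measures
= 12 eighth-note beats


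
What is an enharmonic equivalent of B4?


Step by step:
Enharmonic notes sound the same pitch but are spelled with different letter names
B and A## name the same pitch class
= A##4


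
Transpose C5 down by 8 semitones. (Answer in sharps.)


C5: chromatic position 0 in octave 5 → absolute = 5×12 + 0 = 60
Transpose down 8: 60 - 8 = 52
52 = 4×12 + 4 → E in octave 4
Result = E4


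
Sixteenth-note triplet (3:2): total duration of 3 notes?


Let's work it out.
Triplet: 3 notes occupy the space of 2 sixteenth notes
Space = 2 × 1/4 = 1/2 beats
Each triplet note = 1/2 / 3 = 1/6 beats
3 notes = 3 × 1/6 = 1/2
= 1/2 beats


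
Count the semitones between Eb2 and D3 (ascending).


Let's work it out.
Absolute semitone position = octave×12 + chromatic position
Eb2: 2×12 + 3 = 27
D3: 3×12 + 2 = 38
Difference = 38 - 27 = 11
= 11 semitones


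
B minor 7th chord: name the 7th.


Solution.
Minor 7th chord = root + minor 3rd + perfect 5th + minor 7th
Seventh chords stack in thirds, so the letter names are B-D-F-A
Root: B
Minor 3rd above B: D
Perfect 5th above B: F#
Minor 7th above B: A
The 7th = A


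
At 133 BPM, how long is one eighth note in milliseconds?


Step by step:
One quarter-note beat = 60000 / BPM = 60000 / 133 ms
Eighth note = 1/2 × quarter note
Duration = 1/2 × 60000 / 133 = 30000 / 133
= 225.6 ms


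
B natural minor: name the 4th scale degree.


Reasoning:
Natural minor scale pattern: W-H-W-W-H-W-W (2-1-2-2-1-2-2 semitones)
Starting from B:
  B + 2 semitones → C#
  C# + 1 semitone → D
  D + 2 semitones → E
  E + 2 semitones → F#
  F# + 1 semitone → G
  G + 2 semitones → A
  A + 2 semitones → B
Scale: B C# D E F# G A
Degree 4 = E


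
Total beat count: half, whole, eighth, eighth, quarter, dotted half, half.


Beat values:
  half = 2 beats
  whole = 4 beats
  eighth = 0.5 beats
  eighth = 0.5 beats
  quarter = 1 beat
  dotted half = 3 beats
  half = 2 beats
Sum = 2 + 4 + 0.5 + 0.5 + 1 + 3 + 2
= 13 beats


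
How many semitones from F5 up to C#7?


Absolute semitone position = octave×12 + chromatic position
F5: 5×12 + 5 = 65
C#7: 7×12 + 1 = 85
Difference = 85 - 65 = 20
= 20 semitones


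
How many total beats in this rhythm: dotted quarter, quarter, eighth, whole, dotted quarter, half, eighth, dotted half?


Reasoning:
Beat values:
  dotted quarter = 1.5 beats
  quarter = 1 beat
  eighth = 0.5 beats
  whole = 4 beats
  dotted quarter = 1.5 beats
  half = 2 beats
  eighth = 0.5 beats
  dotted half = 3 beats
Sum = 1.5 + 1 + 0.5 + 4 + 1.5 + 2 + 0.5 + 3
= 14 beats


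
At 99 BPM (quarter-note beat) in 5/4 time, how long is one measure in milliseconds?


Solution.
Quarter-note beat duration = 60000 / 99 ms
Beats per measure (5/4) = 5
One measure = 5 × 60000 / 99 = 300000 / 99 ms
= 3030.3 ms


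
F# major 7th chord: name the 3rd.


Working:
Major 7th chord = root + major 3rd + perfect 5th + major 7th
Seventh chords stack in thirds, so the letter names are F-A-C-E
Root: F#
Major 3rd above F#: A#
Perfect 5th above F#: C#
Major 7th above F#: E#
The 3rd = A#


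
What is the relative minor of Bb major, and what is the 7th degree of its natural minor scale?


Step by step:
The relative minor shares the major's key signature and starts on its 6th degree
6th degree = a major 6th above the tonic; a major 6th above Bb is G
→ relative minor of Bb major is G minor
G natural minor scale: G A Bb C D Eb F
= G minor; 7th degree = F


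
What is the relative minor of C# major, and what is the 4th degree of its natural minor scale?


The relative minor shares the major's key signature and starts on its 6th degree
6th degree = a major 6th above the tonic; a major 6th above C# is A#
→ relative minor of C# major is A# minor
A# natural minor scale: A# B# C# D# E# F# G#
= A# minor; 4th degree = D#


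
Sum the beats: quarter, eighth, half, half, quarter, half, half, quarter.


Step by step:
Beat values:
  quarter = 1 beat
  eighth = 0.5 beats
  half = 2 beats
  half = 2 beats
  quarter = 1 beat
  half = 2 beats
  half = 2 beats
  quarter = 1 beat
Sum = 1 + 0.5 + 2 + 2 + 1 + 2 + 2 + 1
= 11.5 beats


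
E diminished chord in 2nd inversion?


Let's work it out.
Root position: E G Bb
2nd inversion: move root and 3rd up an octave
Bass note: Bb
Notes (bottom to top) = Bb E G


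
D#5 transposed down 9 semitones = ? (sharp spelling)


Step by step:
D#5: chromatic position 3 in octave 5 → absolute = 5×12 + 3 = 63
Transpose down 9: 63 - 9 = 54
54 = 4×12 + 6 → F# in octave 4
Result = F#4


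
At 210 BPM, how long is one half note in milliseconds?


Step by step:
One quarter-note beat = 60000 / BPM = 60000 / 210 ms
Half note = 2 × quarter note
Duration = 2 × 60000 / 210 = 120000 / 210
= 571.4 ms


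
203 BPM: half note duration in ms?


Solution.
One quarter-note beat = 60000 / BPM = 60000 / 203 ms
Half note = 2 × quarter note
Duration = 2 × 60000 / 203 = 120000 / 203
= 591.1 ms


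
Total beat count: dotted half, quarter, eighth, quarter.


Solution.
Beat values:
  dotted half = 3 beats
  quarter = 1 beat
  eighth = 0.5 beats
  quarter = 1 beat
Sum = 3 + 1 + 0.5 + 1
= 5.5 beats


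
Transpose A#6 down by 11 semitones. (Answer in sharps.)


Step by step:
A#6: chromatic position 10 in octave 6 → absolute = 6×12 + 10 = 82
Transpose down 11: 82 - 11 = 71
71 = 5×12 + 11 → B in octave 5
Result = B5


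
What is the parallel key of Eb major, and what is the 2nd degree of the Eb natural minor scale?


Working:
Parallel keys share the same tonic but differ in mode
Eb major → parallel is Eb minor
Eb natural minor scale: Eb F Gb Ab Bb Cb Db
= Eb minor; 2nd degree = F


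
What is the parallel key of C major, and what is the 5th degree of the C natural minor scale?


Reasoning:
Parallel keys share the same tonic but differ in mode
C major → parallel is C minor
C natural minor scale: C D Eb F G Ab Bb
= C minor; 5th degree = G


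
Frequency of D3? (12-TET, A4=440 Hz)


Solution.
f = 440 × 2^(n/12) where n = semitones from A4
D3: -19 semitones from A4
f = 440 × 2^(-19/12)
f = 146.83 Hz


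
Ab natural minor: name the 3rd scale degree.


Solution.
Natural minor scale pattern: W-H-W-W-H-W-W (2-1-2-2-1-2-2 semitones)
Starting from Ab:
  Ab + 2 semitones → Bb
  Bb + 1 semitone → Cb
  Cb + 2 semitones → Db
  Db + 2 semitones → Eb
  Eb + 1 semitone → Fb
  Fb + 2 semitones → Gb
  Gb + 2 semitones → Ab
Scale: Ab Bb Cb Db Eb Fb Gb
Degree 3 = Cb


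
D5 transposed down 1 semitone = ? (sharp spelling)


Working:
D5: chromatic position 2 in octave 5 → absolute = 5×12 + 2 = 62
Transpose down 1: 62 - 1 = 61
61 = 5×12 + 1 → C# in octave 5
Result = C#5


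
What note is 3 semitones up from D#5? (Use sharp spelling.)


Step by step:
D#5: chromatic position 3 in octave 5 → absolute = 5×12 + 3 = 63
Transpose up 3: 63 + 3 = 66
66 = 5×12 + 6 → F# in octave 5
Result = F#5


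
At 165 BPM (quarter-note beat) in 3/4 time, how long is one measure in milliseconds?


Quarter-note beat duration = 60000 / 165 ms
Beats per measure (3/4) = 3
One measure = 3 × 60000 / 165 = 180000 / 165 ms
= 1090.9 ms


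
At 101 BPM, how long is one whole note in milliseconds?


One quarter-note beat = 60000 / BPM = 60000 / 101 ms
Whole note = 4 × quarter note
Duration = 4 × 60000 / 101 = 240000 / 101
= 2376.2 ms


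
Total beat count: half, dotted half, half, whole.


Reasoning:
Beat values:
  half = 2 beats
  dotted half = 3 beats
  half = 2 beats
  whole = 4 beats
Sum = 2 + 3 + 2 + 4
= 11 beats


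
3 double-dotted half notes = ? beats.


Base half note = 2 beats
Dot 1 adds half the previous value: +1
Dot 2 adds half the previous value: +1/2
One double-dotted half = 2 + 1 + 1/2 = 7/2
3 of them = 3 × 7/2 = 21/2
= 21/2 beats


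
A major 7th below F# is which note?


A 7th spans 7 letter names, so from F we land on G
A major 7th = 11 semitones below F#
Spell G at that pitch: G
= G


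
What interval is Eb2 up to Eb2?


Reasoning:
Letter names: E → E spans 1 letter name → a unison
Semitones: Eb2 → Eb2 = 0 half-steps
A unison of 0 semitones is a perfect unison
= perfect unison


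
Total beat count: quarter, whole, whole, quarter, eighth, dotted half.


Reasoning:
Beat values:
  quarter = 1 beat
  whole = 4 beats
  whole = 4 beats
  quarter = 1 beat
  eighth = 0.5 beats
  dotted half = 3 beats
Sum = 1 + 4 + 4 + 1 + 0.5 + 3
= 13.5 beats


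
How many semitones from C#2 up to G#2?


Step by step:
Absolute semitone position = octave×12 + chromatic position
C#2: 2×12 + 1 = 25
G#2: 2×12 + 8 = 32
Difference = 32 - 25 = 7
= 7 semitones


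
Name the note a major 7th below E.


A 7th spans 7 letter names, so from E we land on F
A major 7th = 11 semitones below E
Spell F at that pitch: F
= F


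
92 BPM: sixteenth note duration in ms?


One quarter-note beat = 60000 / BPM = 60000 / 92 ms
Sixteenth note = 1/4 × quarter note
Duration = 1/4 × 60000 / 92 = 15000 / 92
= 163.0 ms


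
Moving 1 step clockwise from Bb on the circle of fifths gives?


Reasoning:
Each clockwise step on the circle of fifths moves up a perfect 5th
From Bb: Bb → F
= F


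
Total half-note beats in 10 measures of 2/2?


Reasoning:
Time signature 2/2: the bottom number 2 means the half note gets one count
The top number 2 means 2 half-note beats per measure
Total = 2 × 10 measures
= 20 half-note beats
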